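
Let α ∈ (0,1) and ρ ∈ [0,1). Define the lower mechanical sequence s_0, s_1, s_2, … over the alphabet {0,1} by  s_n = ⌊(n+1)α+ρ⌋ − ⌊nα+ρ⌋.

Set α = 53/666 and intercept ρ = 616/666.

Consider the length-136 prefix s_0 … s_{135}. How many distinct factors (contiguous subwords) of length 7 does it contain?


t_n = ⌊(n·53+616)/666⌋ for n = 0 … 136:
  n=0…9: ⌊616/666⌋=0 ⌊669/666⌋=1 ⌊722/666⌋=1 ⌊775/666⌋=1 ⌊828/666⌋=1 ⌊881/666⌋=1 ⌊934/666⌋=1 ⌊987/666⌋=1 ⌊1040/666⌋=1 ⌊1093/666⌋=1
  n=10…19: ⌊1146/666⌋=1 ⌊1199/666⌋=1 ⌊1252/666⌋=1 ⌊1305/666⌋=1 ⌊1358/666⌋=2 ⌊1411/666⌋=2 ⌊1464/666⌋=2 ⌊1517/666⌋=2 ⌊1570/666⌋=2 ⌊1623/666⌋=2
  n=20…29: ⌊1676/666⌋=2 ⌊1729/666⌋=2 ⌊1782/666⌋=2 ⌊1835/666⌋=2 ⌊1888/666⌋=2 ⌊1941/666⌋=2 ⌊1994/666⌋=2 ⌊2047/666⌋=3 ⌊2100/666⌋=3 ⌊2153/666⌋=3
  n=30…39: ⌊2206/666⌋=3 ⌊2259/666⌋=3 ⌊2312/666⌋=3 ⌊2365/666⌋=3 ⌊2418/666⌋=3 ⌊2471/666⌋=3 ⌊2524/666⌋=3 ⌊2577/666⌋=3 ⌊2630/666⌋=3 ⌊2683/666⌋=4
  n=40…49: ⌊2736/666⌋=4 ⌊2789/666⌋=4 ⌊2842/666⌋=4 ⌊2895/666⌋=4 ⌊2948/666⌋=4 ⌊3001/666⌋=4 ⌊3054/666⌋=4 ⌊3107/666⌋=4 ⌊3160/666⌋=4 ⌊3213/666⌋=4
  n=50…59: ⌊3266/666⌋=4 ⌊3319/666⌋=4 ⌊3372/666⌋=5 ⌊3425/666⌋=5 ⌊3478/666⌋=5 ⌊3531/666⌋=5 ⌊3584/666⌋=5 ⌊3637/666⌋=5 ⌊3690/666⌋=5 ⌊3743/666⌋=5
  n=60…69: ⌊3796/666⌋=5 ⌊3849/666⌋=5 ⌊3902/666⌋=5 ⌊3955/666⌋=5 ⌊4008/666⌋=6 ⌊4061/666⌋=6 ⌊4114/666⌋=6 ⌊4167/666⌋=6 ⌊4220/666⌋=6 ⌊4273/666⌋=6
  n=70…79: ⌊4326/666⌋=6 ⌊4379/666⌋=6 ⌊4432/666⌋=6 ⌊4485/666⌋=6 ⌊4538/666⌋=6 ⌊4591/666⌋=6 ⌊4644/666⌋=6 ⌊4697/666⌋=7 ⌊4750/666⌋=7 ⌊4803/666⌋=7
  n=80…89: ⌊4856/666⌋=7 ⌊4909/666⌋=7 ⌊4962/666⌋=7 ⌊5015/666⌋=7 ⌊5068/666⌋=7 ⌊5121/666⌋=7 ⌊5174/666⌋=7 ⌊5227/666⌋=7 ⌊5280/666⌋=7 ⌊5333/666⌋=8
  n=90…99: ⌊5386/666⌋=8 ⌊5439/666⌋=8 ⌊5492/666⌋=8 ⌊5545/666⌋=8 ⌊5598/666⌋=8 ⌊5651/666⌋=8 ⌊5704/666⌋=8 ⌊5757/666⌋=8 ⌊5810/666⌋=8 ⌊5863/666⌋=8
  n=100…109: ⌊5916/666⌋=8 ⌊5969/666⌋=8 ⌊6022/666⌋=9 ⌊6075/666⌋=9 ⌊6128/666⌋=9 ⌊6181/666⌋=9 ⌊6234/666⌋=9 ⌊6287/666⌋=9 ⌊6340/666⌋=9 ⌊6393/666⌋=9
  n=110…119: ⌊6446/666⌋=9 ⌊6499/666⌋=9 ⌊6552/666⌋=9 ⌊6605/666⌋=9 ⌊6658/666⌋=9 ⌊6711/666⌋=10 ⌊6764/666⌋=10 ⌊6817/666⌋=10 ⌊6870/666⌋=10 ⌊6923/666⌋=10
  n=120…129: ⌊6976/666⌋=10 ⌊7029/666⌋=10 ⌊7082/666⌋=10 ⌊7135/666⌋=10 ⌊7188/666⌋=10 ⌊7241/666⌋=10 ⌊7294/666⌋=10 ⌊7347/666⌋=11 ⌊7400/666⌋=11 ⌊7453/666⌋=11
  n=130…136: ⌊7506/666⌋=11 ⌊7559/666⌋=11 ⌊7612/666⌋=11 ⌊7665/666⌋=11 ⌊7718/666⌋=11 ⌊7771/666⌋=11 ⌊7824/666⌋=11
s_n = t_(n+1) − t_n for n = 0 … 135 gives
prefix = 1000000000000100000000000010000000000010000000000001000000000001000000000000100000000000100000000000010000000000001000000000001000000000
slide a length-7 window over [0..6] … [129..135] (130 windows); first occurrence of each distinct factor:
  [  0..  6] 1000000
  [  1..  7] 0000000
  [  7.. 13] 0000001
  [  8.. 14] 0000010
  [  9.. 15] 0000100
  [ 10.. 16] 0001000
  [ 11.. 17] 0010000
  [ 12.. 18] 0100000
  (the other 122 windows repeat one of these)
distinct factors: {0000000, 0000001, 0000010, 0000100, 0001000, 0010000, 0100000, 1000000}
count = 8  (Sturmian bound for length 7 is 8)

8


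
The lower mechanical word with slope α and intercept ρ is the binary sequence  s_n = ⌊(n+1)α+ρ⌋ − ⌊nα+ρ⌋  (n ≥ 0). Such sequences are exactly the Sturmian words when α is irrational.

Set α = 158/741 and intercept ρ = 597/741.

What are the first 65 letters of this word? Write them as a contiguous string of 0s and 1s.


10000100001000100001000010000100010000100001000100001000010001000

n=0: ⌊(1·158+597)/741⌋ − ⌊(0·158+597)/741⌋ = ⌊755/741⌋ − ⌊597/741⌋ = 1 − 0 = 1
n=1: ⌊(2·158+597)/741⌋ − ⌊(1·158+597)/741⌋ = ⌊913/741⌋ − ⌊755/741⌋ = 1 − 1 = 0
n=2: ⌊(3·158+597)/741⌋ − ⌊(2·158+597)/741⌋ = ⌊1071/741⌋ − ⌊913/741⌋ = 1 − 1 = 0
n=3: ⌊(4·158+597)/741⌋ − ⌊(3·158+597)/741⌋ = ⌊1229/741⌋ − ⌊1071/741⌋ = 1 − 1 = 0
n=4: ⌊(5·158+597)/741⌋ − ⌊(4·158+597)/741⌋ = ⌊1387/741⌋ − ⌊1229/741⌋ = 1 − 1 = 0
n=5: ⌊(6·158+597)/741⌋ − ⌊(5·158+597)/741⌋ = ⌊1545/741⌋ − ⌊1387/741⌋ = 2 − 1 = 1
n=6: ⌊(7·158+597)/741⌋ − ⌊(6·158+597)/741⌋ = ⌊1703/741⌋ − ⌊1545/741⌋ = 2 − 2 = 0
n=7: ⌊(8·158+597)/741⌋ − ⌊(7·158+597)/741⌋ = ⌊1861/741⌋ − ⌊1703/741⌋ = 2 − 2 = 0
n=8: ⌊(9·158+597)/741⌋ − ⌊(8·158+597)/741⌋ = ⌊2019/741⌋ − ⌊1861/741⌋ = 2 − 2 = 0
n=9: ⌊(10·158+597)/741⌋ − ⌊(9·158+597)/741⌋ = ⌊2177/741⌋ − ⌊2019/741⌋ = 2 − 2 = 0
n=10: ⌊(11·158+597)/741⌋ − ⌊(10·158+597)/741⌋ = ⌊2335/741⌋ − ⌊2177/741⌋ = 3 − 2 = 1
n=11: ⌊(12·158+597)/741⌋ − ⌊(11·158+597)/741⌋ = ⌊2493/741⌋ − ⌊2335/741⌋ = 3 − 3 = 0
n=12: ⌊(13·158+597)/741⌋ − ⌊(12·158+597)/741⌋ = ⌊2651/741⌋ − ⌊2493/741⌋ = 3 − 3 = 0
n=13: ⌊(14·158+597)/741⌋ − ⌊(13·158+597)/741⌋ = ⌊2809/741⌋ − ⌊2651/741⌋ = 3 − 3 = 0
n=14: ⌊(15·158+597)/741⌋ − ⌊(14·158+597)/741⌋ = ⌊2967/741⌋ − ⌊2809/741⌋ = 4 − 3 = 1
n=15: ⌊(16·158+597)/741⌋ − ⌊(15·158+597)/741⌋ = ⌊3125/741⌋ − ⌊2967/741⌋ = 4 − 4 = 0
n=16: ⌊(17·158+597)/741⌋ − ⌊(16·158+597)/741⌋ = ⌊3283/741⌋ − ⌊3125/741⌋ = 4 − 4 = 0
n=17: ⌊(18·158+597)/741⌋ − ⌊(17·158+597)/741⌋ = ⌊3441/741⌋ − ⌊3283/741⌋ = 4 − 4 = 0
n=18: ⌊(19·158+597)/741⌋ − ⌊(18·158+597)/741⌋ = ⌊3599/741⌋ − ⌊3441/741⌋ = 4 − 4 = 0
n=19: ⌊(20·158+597)/741⌋ − ⌊(19·158+597)/741⌋ = ⌊3757/741⌋ − ⌊3599/741⌋ = 5 − 4 = 1
n=20: ⌊(21·158+597)/741⌋ − ⌊(20·158+597)/741⌋ = ⌊3915/741⌋ − ⌊3757/741⌋ = 5 − 5 = 0
n=21: ⌊(22·158+597)/741⌋ − ⌊(21·158+597)/741⌋ = ⌊4073/741⌋ − ⌊3915/741⌋ = 5 − 5 = 0
n=22: ⌊(23·158+597)/741⌋ − ⌊(22·158+597)/741⌋ = ⌊4231/741⌋ − ⌊4073/741⌋ = 5 − 5 = 0
n=23: ⌊(24·158+597)/741⌋ − ⌊(23·158+597)/741⌋ = ⌊4389/741⌋ − ⌊4231/741⌋ = 5 − 5 = 0
n=24: ⌊(25·158+597)/741⌋ − ⌊(24·158+597)/741⌋ = ⌊4547/741⌋ − ⌊4389/741⌋ = 6 − 5 = 1
n=25: ⌊(26·158+597)/741⌋ − ⌊(25·158+597)/741⌋ = ⌊4705/741⌋ − ⌊4547/741⌋ = 6 − 6 = 0
n=26: ⌊(27·158+597)/741⌋ − ⌊(26·158+597)/741⌋ = ⌊4863/741⌋ − ⌊4705/741⌋ = 6 − 6 = 0
n=27: ⌊(28·158+597)/741⌋ − ⌊(27·158+597)/741⌋ = ⌊5021/741⌋ − ⌊4863/741⌋ = 6 − 6 = 0
n=28: ⌊(29·158+597)/741⌋ − ⌊(28·158+597)/741⌋ = ⌊5179/741⌋ − ⌊5021/741⌋ = 6 − 6 = 0
n=29: ⌊(30·158+597)/741⌋ − ⌊(29·158+597)/741⌋ = ⌊5337/741⌋ − ⌊5179/741⌋ = 7 − 6 = 1
n=30: ⌊(31·158+597)/741⌋ − ⌊(30·158+597)/741⌋ = ⌊5495/741⌋ − ⌊5337/741⌋ = 7 − 7 = 0
n=31: ⌊(32·158+597)/741⌋ − ⌊(31·158+597)/741⌋ = ⌊5653/741⌋ − ⌊5495/741⌋ = 7 − 7 = 0
n=32: ⌊(33·158+597)/741⌋ − ⌊(32·158+597)/741⌋ = ⌊5811/741⌋ − ⌊5653/741⌋ = 7 − 7 = 0
n=33: ⌊(34·158+597)/741⌋ − ⌊(33·158+597)/741⌋ = ⌊5969/741⌋ − ⌊5811/741⌋ = 8 − 7 = 1
n=34: ⌊(35·158+597)/741⌋ − ⌊(34·158+597)/741⌋ = ⌊6127/741⌋ − ⌊5969/741⌋ = 8 − 8 = 0
n=35: ⌊(36·158+597)/741⌋ − ⌊(35·158+597)/741⌋ = ⌊6285/741⌋ − ⌊6127/741⌋ = 8 − 8 = 0
n=36: ⌊(37·158+597)/741⌋ − ⌊(36·158+597)/741⌋ = ⌊6443/741⌋ − ⌊6285/741⌋ = 8 − 8 = 0
n=37: ⌊(38·158+597)/741⌋ − ⌊(37·158+597)/741⌋ = ⌊6601/741⌋ − ⌊6443/741⌋ = 8 − 8 = 0
n=38: ⌊(39·158+597)/741⌋ − ⌊(38·158+597)/741⌋ = ⌊6759/741⌋ − ⌊6601/741⌋ = 9 − 8 = 1
n=39: ⌊(40·158+597)/741⌋ − ⌊(39·158+597)/741⌋ = ⌊6917/741⌋ − ⌊6759/741⌋ = 9 − 9 = 0
n=40: ⌊(41·158+597)/741⌋ − ⌊(40·158+597)/741⌋ = ⌊7075/741⌋ − ⌊6917/741⌋ = 9 − 9 = 0
n=41: ⌊(42·158+597)/741⌋ − ⌊(41·158+597)/741⌋ = ⌊7233/741⌋ − ⌊7075/741⌋ = 9 − 9 = 0
n=42: ⌊(43·158+597)/741⌋ − ⌊(42·158+597)/741⌋ = ⌊7391/741⌋ − ⌊7233/741⌋ = 9 − 9 = 0
n=43: ⌊(44·158+597)/741⌋ − ⌊(43·158+597)/741⌋ = ⌊7549/741⌋ − ⌊7391/741⌋ = 10 − 9 = 1
n=44: ⌊(45·158+597)/741⌋ − ⌊(44·158+597)/741⌋ = ⌊7707/741⌋ − ⌊7549/741⌋ = 10 − 10 = 0
n=45: ⌊(46·158+597)/741⌋ − ⌊(45·158+597)/741⌋ = ⌊7865/741⌋ − ⌊7707/741⌋ = 10 − 10 = 0
n=46: ⌊(47·158+597)/741⌋ − ⌊(46·158+597)/741⌋ = ⌊8023/741⌋ − ⌊7865/741⌋ = 10 − 10 = 0
n=47: ⌊(48·158+597)/741⌋ − ⌊(47·158+597)/741⌋ = ⌊8181/741⌋ − ⌊8023/741⌋ = 11 − 10 = 1
n=48: ⌊(49·158+597)/741⌋ − ⌊(48·158+597)/741⌋ = ⌊8339/741⌋ − ⌊8181/741⌋ = 11 − 11 = 0
n=49: ⌊(50·158+597)/741⌋ − ⌊(49·158+597)/741⌋ = ⌊8497/741⌋ − ⌊8339/741⌋ = 11 − 11 = 0
n=50: ⌊(51·158+597)/741⌋ − ⌊(50·158+597)/741⌋ = ⌊8655/741⌋ − ⌊8497/741⌋ = 11 − 11 = 0
n=51: ⌊(52·158+597)/741⌋ − ⌊(51·158+597)/741⌋ = ⌊8813/741⌋ − ⌊8655/741⌋ = 11 − 11 = 0
n=52: ⌊(53·158+597)/741⌋ − ⌊(52·158+597)/741⌋ = ⌊8971/741⌋ − ⌊8813/741⌋ = 12 − 11 = 1
n=53: ⌊(54·158+597)/741⌋ − ⌊(53·158+597)/741⌋ = ⌊9129/741⌋ − ⌊8971/741⌋ = 12 − 12 = 0
n=54: ⌊(55·158+597)/741⌋ − ⌊(54·158+597)/741⌋ = ⌊9287/741⌋ − ⌊9129/741⌋ = 12 − 12 = 0
n=55: ⌊(56·158+597)/741⌋ − ⌊(55·158+597)/741⌋ = ⌊9445/741⌋ − ⌊9287/741⌋ = 12 − 12 = 0
n=56: ⌊(57·158+597)/741⌋ − ⌊(56·158+597)/741⌋ = ⌊9603/741⌋ − ⌊9445/741⌋ = 12 − 12 = 0
n=57: ⌊(58·158+597)/741⌋ − ⌊(57·158+597)/741⌋ = ⌊9761/741⌋ − ⌊9603/741⌋ = 13 − 12 = 1
n=58: ⌊(59·158+597)/741⌋ − ⌊(58·158+597)/741⌋ = ⌊9919/741⌋ − ⌊9761/741⌋ = 13 − 13 = 0
n=59: ⌊(60·158+597)/741⌋ − ⌊(59·158+597)/741⌋ = ⌊10077/741⌋ − ⌊9919/741⌋ = 13 − 13 = 0
n=60: ⌊(61·158+597)/741⌋ − ⌊(60·158+597)/741⌋ = ⌊10235/741⌋ − ⌊10077/741⌋ = 13 − 13 = 0
n=61: ⌊(62·158+597)/741⌋ − ⌊(61·158+597)/741⌋ = ⌊10393/741⌋ − ⌊10235/741⌋ = 14 − 13 = 1
n=62: ⌊(63·158+597)/741⌋ − ⌊(62·158+597)/741⌋ = ⌊10551/741⌋ − ⌊10393/741⌋ = 14 − 14 = 0
n=63: ⌊(64·158+597)/741⌋ − ⌊(63·158+597)/741⌋ = ⌊10709/741⌋ − ⌊10551/741⌋ = 14 − 14 = 0
n=64: ⌊(65·158+597)/741⌋ − ⌊(64·158+597)/741⌋ = ⌊10867/741⌋ − ⌊10709/741⌋ = 14 − 14 = 0


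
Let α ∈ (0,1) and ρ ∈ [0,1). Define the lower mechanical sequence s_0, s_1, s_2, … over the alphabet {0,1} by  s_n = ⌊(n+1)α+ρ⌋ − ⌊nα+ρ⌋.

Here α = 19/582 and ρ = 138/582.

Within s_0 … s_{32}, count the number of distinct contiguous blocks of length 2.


t_n = ⌊(n·19+138)/582⌋ for n = 0 … 33:
  n=0…9: ⌊138/582⌋=0 ⌊157/582⌋=0 ⌊176/582⌋=0 ⌊195/582⌋=0 ⌊214/582⌋=0 ⌊233/582⌋=0 ⌊252/582⌋=0 ⌊271/582⌋=0 ⌊290/582⌋=0 ⌊309/582⌋=0
  n=10…19: ⌊328/582⌋=0 ⌊347/582⌋=0 ⌊366/582⌋=0 ⌊385/582⌋=0 ⌊404/582⌋=0 ⌊423/582⌋=0 ⌊442/582⌋=0 ⌊461/582⌋=0 ⌊480/582⌋=0 ⌊499/582⌋=0
  n=20…29: ⌊518/582⌋=0 ⌊537/582⌋=0 ⌊556/582⌋=0 ⌊575/582⌋=0 ⌊594/582⌋=1 ⌊613/582⌋=1 ⌊632/582⌋=1 ⌊651/582⌋=1 ⌊670/582⌋=1 ⌊689/582⌋=1
  n=30…33: ⌊708/582⌋=1 ⌊727/582⌋=1 ⌊746/582⌋=1 ⌊765/582⌋=1
s_n = t_(n+1) − t_n for n = 0 … 32 gives
prefix = 000000000000000000000001000000000
slide a length-2 window over [0..1] … [31..32] (32 windows); first occurrence of each distinct factor:
  [  0..  1] 00
  [ 22.. 23] 01
  [ 23.. 24] 10
  (the other 29 windows repeat one of these)
distinct factors: {00, 01, 10}
count = 3  (Sturmian bound for length 2 is 3)

3


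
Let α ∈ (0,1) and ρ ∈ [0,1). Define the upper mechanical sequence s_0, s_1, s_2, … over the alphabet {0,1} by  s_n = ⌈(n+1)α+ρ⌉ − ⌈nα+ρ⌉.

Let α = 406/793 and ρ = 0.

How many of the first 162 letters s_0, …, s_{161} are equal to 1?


83

#1s = Σ_{n=0}^{161} s_n = Σ_{n=0}^{161} (⌈(n+1)α+ρ⌉ − ⌈nα+ρ⌉)
the sum telescopes: every ⌈nα+ρ⌉ with 0 < n < 162 appears once with + and once with −, leaving ⌈162α+ρ⌉ − ⌈0·α+ρ⌉
162α + ρ = (162·406) / 793 = 65772/793
ρ = 0/793
⌈65772/793⌉ = 83,  ⌈0/793⌉ = 0
#1s = 83 − 0 = 83


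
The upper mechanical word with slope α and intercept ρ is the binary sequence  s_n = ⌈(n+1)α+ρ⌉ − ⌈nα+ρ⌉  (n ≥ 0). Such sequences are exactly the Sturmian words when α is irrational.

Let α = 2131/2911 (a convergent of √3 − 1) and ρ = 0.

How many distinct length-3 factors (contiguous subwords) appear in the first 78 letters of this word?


4

t_n = ⌈(n·2131)/2911⌉ for n = 0 … 78:
  n=0…9: ⌈0/2911⌉=0 ⌈2131/2911⌉=1 ⌈4262/2911⌉=2 ⌈6393/2911⌉=3 ⌈8524/2911⌉=3 ⌈10655/2911⌉=4 ⌈12786/2911⌉=5 ⌈14917/2911⌉=6 ⌈17048/2911⌉=6 ⌈19179/2911⌉=7
  n=10…19: ⌈21310/2911⌉=8 ⌈23441/2911⌉=9 ⌈25572/2911⌉=9 ⌈27703/2911⌉=10 ⌈29834/2911⌉=11 ⌈31965/2911⌉=11 ⌈34096/2911⌉=12 ⌈36227/2911⌉=13 ⌈38358/2911⌉=14 ⌈40489/2911⌉=14
  n=20…29: ⌈42620/2911⌉=15 ⌈44751/2911⌉=16 ⌈46882/2911⌉=17 ⌈49013/2911⌉=17 ⌈51144/2911⌉=18 ⌈53275/2911⌉=19 ⌈55406/2911⌉=20 ⌈57537/2911⌉=20 ⌈59668/2911⌉=21 ⌈61799/2911⌉=22
  n=30…39: ⌈63930/2911⌉=22 ⌈66061/2911⌉=23 ⌈68192/2911⌉=24 ⌈70323/2911⌉=25 ⌈72454/2911⌉=25 ⌈74585/2911⌉=26 ⌈76716/2911⌉=27 ⌈78847/2911⌉=28 ⌈80978/2911⌉=28 ⌈83109/2911⌉=29
  n=40…49: ⌈85240/2911⌉=30 ⌈87371/2911⌉=31 ⌈89502/2911⌉=31 ⌈91633/2911⌉=32 ⌈93764/2911⌉=33 ⌈95895/2911⌉=33 ⌈98026/2911⌉=34 ⌈100157/2911⌉=35 ⌈102288/2911⌉=36 ⌈104419/2911⌉=36
  n=50…59: ⌈106550/2911⌉=37 ⌈108681/2911⌉=38 ⌈110812/2911⌉=39 ⌈112943/2911⌉=39 ⌈115074/2911⌉=40 ⌈117205/2911⌉=41 ⌈119336/2911⌉=41 ⌈121467/2911⌉=42 ⌈123598/2911⌉=43 ⌈125729/2911⌉=44
  n=60…69: ⌈127860/2911⌉=44 ⌈129991/2911⌉=45 ⌈132122/2911⌉=46 ⌈134253/2911⌉=47 ⌈136384/2911⌉=47 ⌈138515/2911⌉=48 ⌈140646/2911⌉=49 ⌈142777/2911⌉=50 ⌈144908/2911⌉=50 ⌈147039/2911⌉=51
  n=70…78: ⌈149170/2911⌉=52 ⌈151301/2911⌉=52 ⌈153432/2911⌉=53 ⌈155563/2911⌉=54 ⌈157694/2911⌉=55 ⌈159825/2911⌉=55 ⌈161956/2911⌉=56 ⌈164087/2911⌉=57 ⌈166218/2911⌉=58
s_n = t_(n+1) − t_n for n = 0 … 77 gives
prefix = 111011101110110111011101110110111011101110110111011101101110111011101101110111
slide a length-3 window over [0..2] … [75..77] (76 windows); first occurrence of each distinct factor:
  [  0..  2] 111
  [  1..  3] 110
  [  2..  4] 101
  [  3..  5] 011
  (the other 72 windows repeat one of these)
distinct factors: {011, 101, 110, 111}
count = 4  (Sturmian bound for length 3 is 4)


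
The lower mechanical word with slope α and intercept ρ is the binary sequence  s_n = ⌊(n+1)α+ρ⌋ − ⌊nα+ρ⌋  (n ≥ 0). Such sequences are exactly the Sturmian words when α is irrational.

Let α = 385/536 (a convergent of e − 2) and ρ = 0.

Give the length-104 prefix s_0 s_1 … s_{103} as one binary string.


n=0: ⌊(1·385)/536⌋ − ⌊(0·385)/536⌋ = ⌊385/536⌋ − ⌊0/536⌋ = 0 − 0 = 0
n=1: ⌊(2·385)/536⌋ − ⌊(1·385)/536⌋ = ⌊770/536⌋ − ⌊385/536⌋ = 1 − 0 = 1
n=2: ⌊(3·385)/536⌋ − ⌊(2·385)/536⌋ = ⌊1155/536⌋ − ⌊770/536⌋ = 2 − 1 = 1
n=3: ⌊(4·385)/536⌋ − ⌊(3·385)/536⌋ = ⌊1540/536⌋ − ⌊1155/536⌋ = 2 − 2 = 0
n=4: ⌊(5·385)/536⌋ − ⌊(4·385)/536⌋ = ⌊1925/536⌋ − ⌊1540/536⌋ = 3 − 2 = 1
n=5: ⌊(6·385)/536⌋ − ⌊(5·385)/536⌋ = ⌊2310/536⌋ − ⌊1925/536⌋ = 4 − 3 = 1
n=6: ⌊(7·385)/536⌋ − ⌊(6·385)/536⌋ = ⌊2695/536⌋ − ⌊2310/536⌋ = 5 − 4 = 1
n=7: ⌊(8·385)/536⌋ − ⌊(7·385)/536⌋ = ⌊3080/536⌋ − ⌊2695/536⌋ = 5 − 5 = 0
n=8: ⌊(9·385)/536⌋ − ⌊(8·385)/536⌋ = ⌊3465/536⌋ − ⌊3080/536⌋ = 6 − 5 = 1
n=9: ⌊(10·385)/536⌋ − ⌊(9·385)/536⌋ = ⌊3850/536⌋ − ⌊3465/536⌋ = 7 − 6 = 1
n=10: ⌊(11·385)/536⌋ − ⌊(10·385)/536⌋ = ⌊4235/536⌋ − ⌊3850/536⌋ = 7 − 7 = 0
n=11: ⌊(12·385)/536⌋ − ⌊(11·385)/536⌋ = ⌊4620/536⌋ − ⌊4235/536⌋ = 8 − 7 = 1
n=12: ⌊(13·385)/536⌋ − ⌊(12·385)/536⌋ = ⌊5005/536⌋ − ⌊4620/536⌋ = 9 − 8 = 1
n=13: ⌊(14·385)/536⌋ − ⌊(13·385)/536⌋ = ⌊5390/536⌋ − ⌊5005/536⌋ = 10 − 9 = 1
n=14: ⌊(15·385)/536⌋ − ⌊(14·385)/536⌋ = ⌊5775/536⌋ − ⌊5390/536⌋ = 10 − 10 = 0
n=15: ⌊(16·385)/536⌋ − ⌊(15·385)/536⌋ = ⌊6160/536⌋ − ⌊5775/536⌋ = 11 − 10 = 1
n=16: ⌊(17·385)/536⌋ − ⌊(16·385)/536⌋ = ⌊6545/536⌋ − ⌊6160/536⌋ = 12 − 11 = 1
n=17: ⌊(18·385)/536⌋ − ⌊(17·385)/536⌋ = ⌊6930/536⌋ − ⌊6545/536⌋ = 12 − 12 = 0
n=18: ⌊(19·385)/536⌋ − ⌊(18·385)/536⌋ = ⌊7315/536⌋ − ⌊6930/536⌋ = 13 − 12 = 1
n=19: ⌊(20·385)/536⌋ − ⌊(19·385)/536⌋ = ⌊7700/536⌋ − ⌊7315/536⌋ = 14 − 13 = 1
n=20: ⌊(21·385)/536⌋ − ⌊(20·385)/536⌋ = ⌊8085/536⌋ − ⌊7700/536⌋ = 15 − 14 = 1
n=21: ⌊(22·385)/536⌋ − ⌊(21·385)/536⌋ = ⌊8470/536⌋ − ⌊8085/536⌋ = 15 − 15 = 0
n=22: ⌊(23·385)/536⌋ − ⌊(22·385)/536⌋ = ⌊8855/536⌋ − ⌊8470/536⌋ = 16 − 15 = 1
n=23: ⌊(24·385)/536⌋ − ⌊(23·385)/536⌋ = ⌊9240/536⌋ − ⌊8855/536⌋ = 17 − 16 = 1
n=24: ⌊(25·385)/536⌋ − ⌊(24·385)/536⌋ = ⌊9625/536⌋ − ⌊9240/536⌋ = 17 − 17 = 0
n=25: ⌊(26·385)/536⌋ − ⌊(25·385)/536⌋ = ⌊10010/536⌋ − ⌊9625/536⌋ = 18 − 17 = 1
n=26: ⌊(27·385)/536⌋ − ⌊(26·385)/536⌋ = ⌊10395/536⌋ − ⌊10010/536⌋ = 19 − 18 = 1
n=27: ⌊(28·385)/536⌋ − ⌊(27·385)/536⌋ = ⌊10780/536⌋ − ⌊10395/536⌋ = 20 − 19 = 1
n=28: ⌊(29·385)/536⌋ − ⌊(28·385)/536⌋ = ⌊11165/536⌋ − ⌊10780/536⌋ = 20 − 20 = 0
n=29: ⌊(30·385)/536⌋ − ⌊(29·385)/536⌋ = ⌊11550/536⌋ − ⌊11165/536⌋ = 21 − 20 = 1
n=30: ⌊(31·385)/536⌋ − ⌊(30·385)/536⌋ = ⌊11935/536⌋ − ⌊11550/536⌋ = 22 − 21 = 1
n=31: ⌊(32·385)/536⌋ − ⌊(31·385)/536⌋ = ⌊12320/536⌋ − ⌊11935/536⌋ = 22 − 22 = 0
n=32: ⌊(33·385)/536⌋ − ⌊(32·385)/536⌋ = ⌊12705/536⌋ − ⌊12320/536⌋ = 23 − 22 = 1
n=33: ⌊(34·385)/536⌋ − ⌊(33·385)/536⌋ = ⌊13090/536⌋ − ⌊12705/536⌋ = 24 − 23 = 1
n=34: ⌊(35·385)/536⌋ − ⌊(34·385)/536⌋ = ⌊13475/536⌋ − ⌊13090/536⌋ = 25 − 24 = 1
n=35: ⌊(36·385)/536⌋ − ⌊(35·385)/536⌋ = ⌊13860/536⌋ − ⌊13475/536⌋ = 25 − 25 = 0
n=36: ⌊(37·385)/536⌋ − ⌊(36·385)/536⌋ = ⌊14245/536⌋ − ⌊13860/536⌋ = 26 − 25 = 1
n=37: ⌊(38·385)/536⌋ − ⌊(37·385)/536⌋ = ⌊14630/536⌋ − ⌊14245/536⌋ = 27 − 26 = 1
n=38: ⌊(39·385)/536⌋ − ⌊(38·385)/536⌋ = ⌊15015/536⌋ − ⌊14630/536⌋ = 28 − 27 = 1
n=39: ⌊(40·385)/536⌋ − ⌊(39·385)/536⌋ = ⌊15400/536⌋ − ⌊15015/536⌋ = 28 − 28 = 0
n=40: ⌊(41·385)/536⌋ − ⌊(40·385)/536⌋ = ⌊15785/536⌋ − ⌊15400/536⌋ = 29 − 28 = 1
n=41: ⌊(42·385)/536⌋ − ⌊(41·385)/536⌋ = ⌊16170/536⌋ − ⌊15785/536⌋ = 30 − 29 = 1
n=42: ⌊(43·385)/536⌋ − ⌊(42·385)/536⌋ = ⌊16555/536⌋ − ⌊16170/536⌋ = 30 − 30 = 0
n=43: ⌊(44·385)/536⌋ − ⌊(43·385)/536⌋ = ⌊16940/536⌋ − ⌊16555/536⌋ = 31 − 30 = 1
n=44: ⌊(45·385)/536⌋ − ⌊(44·385)/536⌋ = ⌊17325/536⌋ − ⌊16940/536⌋ = 32 − 31 = 1
n=45: ⌊(46·385)/536⌋ − ⌊(45·385)/536⌋ = ⌊17710/536⌋ − ⌊17325/536⌋ = 33 − 32 = 1
n=46: ⌊(47·385)/536⌋ − ⌊(46·385)/536⌋ = ⌊18095/536⌋ − ⌊17710/536⌋ = 33 − 33 = 0
n=47: ⌊(48·385)/536⌋ − ⌊(47·385)/536⌋ = ⌊18480/536⌋ − ⌊18095/536⌋ = 34 − 33 = 1
n=48: ⌊(49·385)/536⌋ − ⌊(48·385)/536⌋ = ⌊18865/536⌋ − ⌊18480/536⌋ = 35 − 34 = 1
n=49: ⌊(50·385)/536⌋ − ⌊(49·385)/536⌋ = ⌊19250/536⌋ − ⌊18865/536⌋ = 35 − 35 = 0
n=50: ⌊(51·385)/536⌋ − ⌊(50·385)/536⌋ = ⌊19635/536⌋ − ⌊19250/536⌋ = 36 − 35 = 1
n=51: ⌊(52·385)/536⌋ − ⌊(51·385)/536⌋ = ⌊20020/536⌋ − ⌊19635/536⌋ = 37 − 36 = 1
n=52: ⌊(53·385)/536⌋ − ⌊(52·385)/536⌋ = ⌊20405/536⌋ − ⌊20020/536⌋ = 38 − 37 = 1
n=53: ⌊(54·385)/536⌋ − ⌊(53·385)/536⌋ = ⌊20790/536⌋ − ⌊20405/536⌋ = 38 − 38 = 0
n=54: ⌊(55·385)/536⌋ − ⌊(54·385)/536⌋ = ⌊21175/536⌋ − ⌊20790/536⌋ = 39 − 38 = 1
n=55: ⌊(56·385)/536⌋ − ⌊(55·385)/536⌋ = ⌊21560/536⌋ − ⌊21175/536⌋ = 40 − 39 = 1
n=56: ⌊(57·385)/536⌋ − ⌊(56·385)/536⌋ = ⌊21945/536⌋ − ⌊21560/536⌋ = 40 − 40 = 0
n=57: ⌊(58·385)/536⌋ − ⌊(57·385)/536⌋ = ⌊22330/536⌋ − ⌊21945/536⌋ = 41 − 40 = 1
n=58: ⌊(59·385)/536⌋ − ⌊(58·385)/536⌋ = ⌊22715/536⌋ − ⌊22330/536⌋ = 42 − 41 = 1
n=59: ⌊(60·385)/536⌋ − ⌊(59·385)/536⌋ = ⌊23100/536⌋ − ⌊22715/536⌋ = 43 − 42 = 1
n=60: ⌊(61·385)/536⌋ − ⌊(60·385)/536⌋ = ⌊23485/536⌋ − ⌊23100/536⌋ = 43 − 43 = 0
n=61: ⌊(62·385)/536⌋ − ⌊(61·385)/536⌋ = ⌊23870/536⌋ − ⌊23485/536⌋ = 44 − 43 = 1
n=62: ⌊(63·385)/536⌋ − ⌊(62·385)/536⌋ = ⌊24255/536⌋ − ⌊23870/536⌋ = 45 − 44 = 1
n=63: ⌊(64·385)/536⌋ − ⌊(63·385)/536⌋ = ⌊24640/536⌋ − ⌊24255/536⌋ = 45 − 45 = 0
n=64: ⌊(65·385)/536⌋ − ⌊(64·385)/536⌋ = ⌊25025/536⌋ − ⌊24640/536⌋ = 46 − 45 = 1
n=65: ⌊(66·385)/536⌋ − ⌊(65·385)/536⌋ = ⌊25410/536⌋ − ⌊25025/536⌋ = 47 − 46 = 1
n=66: ⌊(67·385)/536⌋ − ⌊(66·385)/536⌋ = ⌊25795/536⌋ − ⌊25410/536⌋ = 48 − 47 = 1
n=67: ⌊(68·385)/536⌋ − ⌊(67·385)/536⌋ = ⌊26180/536⌋ − ⌊25795/536⌋ = 48 − 48 = 0
n=68: ⌊(69·385)/536⌋ − ⌊(68·385)/536⌋ = ⌊26565/536⌋ − ⌊26180/536⌋ = 49 − 48 = 1
n=69: ⌊(70·385)/536⌋ − ⌊(69·385)/536⌋ = ⌊26950/536⌋ − ⌊26565/536⌋ = 50 − 49 = 1
n=70: ⌊(71·385)/536⌋ − ⌊(70·385)/536⌋ = ⌊27335/536⌋ − ⌊26950/536⌋ = 50 − 50 = 0
n=71: ⌊(72·385)/536⌋ − ⌊(71·385)/536⌋ = ⌊27720/536⌋ − ⌊27335/536⌋ = 51 − 50 = 1
n=72: ⌊(73·385)/536⌋ − ⌊(72·385)/536⌋ = ⌊28105/536⌋ − ⌊27720/536⌋ = 52 − 51 = 1
n=73: ⌊(74·385)/536⌋ − ⌊(73·385)/536⌋ = ⌊28490/536⌋ − ⌊28105/536⌋ = 53 − 52 = 1
n=74: ⌊(75·385)/536⌋ − ⌊(74·385)/536⌋ = ⌊28875/536⌋ − ⌊28490/536⌋ = 53 − 53 = 0
n=75: ⌊(76·385)/536⌋ − ⌊(75·385)/536⌋ = ⌊29260/536⌋ − ⌊28875/536⌋ = 54 − 53 = 1
n=76: ⌊(77·385)/536⌋ − ⌊(76·385)/536⌋ = ⌊29645/536⌋ − ⌊29260/536⌋ = 55 − 54 = 1
n=77: ⌊(78·385)/536⌋ − ⌊(77·385)/536⌋ = ⌊30030/536⌋ − ⌊29645/536⌋ = 56 − 55 = 1
n=78: ⌊(79·385)/536⌋ − ⌊(78·385)/536⌋ = ⌊30415/536⌋ − ⌊30030/536⌋ = 56 − 56 = 0
n=79: ⌊(80·385)/536⌋ − ⌊(79·385)/536⌋ = ⌊30800/536⌋ − ⌊30415/536⌋ = 57 − 56 = 1
n=80: ⌊(81·385)/536⌋ − ⌊(80·385)/536⌋ = ⌊31185/536⌋ − ⌊30800/536⌋ = 58 − 57 = 1
n=81: ⌊(82·385)/536⌋ − ⌊(81·385)/536⌋ = ⌊31570/536⌋ − ⌊31185/536⌋ = 58 − 58 = 0
n=82: ⌊(83·385)/536⌋ − ⌊(82·385)/536⌋ = ⌊31955/536⌋ − ⌊31570/536⌋ = 59 − 58 = 1
n=83: ⌊(84·385)/536⌋ − ⌊(83·385)/536⌋ = ⌊32340/536⌋ − ⌊31955/536⌋ = 60 − 59 = 1
n=84: ⌊(85·385)/536⌋ − ⌊(84·385)/536⌋ = ⌊32725/536⌋ − ⌊32340/536⌋ = 61 − 60 = 1
n=85: ⌊(86·385)/536⌋ − ⌊(85·385)/536⌋ = ⌊33110/536⌋ − ⌊32725/536⌋ = 61 − 61 = 0
n=86: ⌊(87·385)/536⌋ − ⌊(86·385)/536⌋ = ⌊33495/536⌋ − ⌊33110/536⌋ = 62 − 61 = 1
n=87: ⌊(88·385)/536⌋ − ⌊(87·385)/536⌋ = ⌊33880/536⌋ − ⌊33495/536⌋ = 63 − 62 = 1
n=88: ⌊(89·385)/536⌋ − ⌊(88·385)/536⌋ = ⌊34265/536⌋ − ⌊33880/536⌋ = 63 − 63 = 0
n=89: ⌊(90·385)/536⌋ − ⌊(89·385)/536⌋ = ⌊34650/536⌋ − ⌊34265/536⌋ = 64 − 63 = 1
n=90: ⌊(91·385)/536⌋ − ⌊(90·385)/536⌋ = ⌊35035/536⌋ − ⌊34650/536⌋ = 65 − 64 = 1
n=91: ⌊(92·385)/536⌋ − ⌊(91·385)/536⌋ = ⌊35420/536⌋ − ⌊35035/536⌋ = 66 − 65 = 1
n=92: ⌊(93·385)/536⌋ − ⌊(92·385)/536⌋ = ⌊35805/536⌋ − ⌊35420/536⌋ = 66 − 66 = 0
n=93: ⌊(94·385)/536⌋ − ⌊(93·385)/536⌋ = ⌊36190/536⌋ − ⌊35805/536⌋ = 67 − 66 = 1
n=94: ⌊(95·385)/536⌋ − ⌊(94·385)/536⌋ = ⌊36575/536⌋ − ⌊36190/536⌋ = 68 − 67 = 1
n=95: ⌊(96·385)/536⌋ − ⌊(95·385)/536⌋ = ⌊36960/536⌋ − ⌊36575/536⌋ = 68 − 68 = 0
n=96: ⌊(97·385)/536⌋ − ⌊(96·385)/536⌋ = ⌊37345/536⌋ − ⌊36960/536⌋ = 69 − 68 = 1
n=97: ⌊(98·385)/536⌋ − ⌊(97·385)/536⌋ = ⌊37730/536⌋ − ⌊37345/536⌋ = 70 − 69 = 1
n=98: ⌊(99·385)/536⌋ − ⌊(98·385)/536⌋ = ⌊38115/536⌋ − ⌊37730/536⌋ = 71 − 70 = 1
n=99: ⌊(100·385)/536⌋ − ⌊(99·385)/536⌋ = ⌊38500/536⌋ − ⌊38115/536⌋ = 71 − 71 = 0
n=100: ⌊(101·385)/536⌋ − ⌊(100·385)/536⌋ = ⌊38885/536⌋ − ⌊38500/536⌋ = 72 − 71 = 1
n=101: ⌊(102·385)/536⌋ − ⌊(101·385)/536⌋ = ⌊39270/536⌋ − ⌊38885/536⌋ = 73 − 72 = 1
n=102: ⌊(103·385)/536⌋ − ⌊(102·385)/536⌋ = ⌊39655/536⌋ − ⌊39270/536⌋ = 73 − 73 = 0
n=103: ⌊(104·385)/536⌋ − ⌊(103·385)/536⌋ = ⌊40040/536⌋ − ⌊39655/536⌋ = 74 − 73 = 1

01101110110111011011101101110110111011101101110110111011011101101110110111011101101110110111011011101101


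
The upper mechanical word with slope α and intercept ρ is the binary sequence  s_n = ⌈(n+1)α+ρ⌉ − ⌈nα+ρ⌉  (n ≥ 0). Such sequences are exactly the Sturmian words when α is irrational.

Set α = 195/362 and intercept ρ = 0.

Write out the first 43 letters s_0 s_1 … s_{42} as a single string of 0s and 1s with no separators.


1101010101011010101010101101010101010110101

n=0: ⌈(1·195)/362⌉ − ⌈(0·195)/362⌉ = ⌈195/362⌉ − ⌈0/362⌉ = 1 − 0 = 1
n=1: ⌈(2·195)/362⌉ − ⌈(1·195)/362⌉ = ⌈390/362⌉ − ⌈195/362⌉ = 2 − 1 = 1
n=2: ⌈(3·195)/362⌉ − ⌈(2·195)/362⌉ = ⌈585/362⌉ − ⌈390/362⌉ = 2 − 2 = 0
n=3: ⌈(4·195)/362⌉ − ⌈(3·195)/362⌉ = ⌈780/362⌉ − ⌈585/362⌉ = 3 − 2 = 1
n=4: ⌈(5·195)/362⌉ − ⌈(4·195)/362⌉ = ⌈975/362⌉ − ⌈780/362⌉ = 3 − 3 = 0
n=5: ⌈(6·195)/362⌉ − ⌈(5·195)/362⌉ = ⌈1170/362⌉ − ⌈975/362⌉ = 4 − 3 = 1
n=6: ⌈(7·195)/362⌉ − ⌈(6·195)/362⌉ = ⌈1365/362⌉ − ⌈1170/362⌉ = 4 − 4 = 0
n=7: ⌈(8·195)/362⌉ − ⌈(7·195)/362⌉ = ⌈1560/362⌉ − ⌈1365/362⌉ = 5 − 4 = 1
n=8: ⌈(9·195)/362⌉ − ⌈(8·195)/362⌉ = ⌈1755/362⌉ − ⌈1560/362⌉ = 5 − 5 = 0
n=9: ⌈(10·195)/362⌉ − ⌈(9·195)/362⌉ = ⌈1950/362⌉ − ⌈1755/362⌉ = 6 − 5 = 1
n=10: ⌈(11·195)/362⌉ − ⌈(10·195)/362⌉ = ⌈2145/362⌉ − ⌈1950/362⌉ = 6 − 6 = 0
n=11: ⌈(12·195)/362⌉ − ⌈(11·195)/362⌉ = ⌈2340/362⌉ − ⌈2145/362⌉ = 7 − 6 = 1
n=12: ⌈(13·195)/362⌉ − ⌈(12·195)/362⌉ = ⌈2535/362⌉ − ⌈2340/362⌉ = 8 − 7 = 1
n=13: ⌈(14·195)/362⌉ − ⌈(13·195)/362⌉ = ⌈2730/362⌉ − ⌈2535/362⌉ = 8 − 8 = 0
n=14: ⌈(15·195)/362⌉ − ⌈(14·195)/362⌉ = ⌈2925/362⌉ − ⌈2730/362⌉ = 9 − 8 = 1
n=15: ⌈(16·195)/362⌉ − ⌈(15·195)/362⌉ = ⌈3120/362⌉ − ⌈2925/362⌉ = 9 − 9 = 0
n=16: ⌈(17·195)/362⌉ − ⌈(16·195)/362⌉ = ⌈3315/362⌉ − ⌈3120/362⌉ = 10 − 9 = 1
n=17: ⌈(18·195)/362⌉ − ⌈(17·195)/362⌉ = ⌈3510/362⌉ − ⌈3315/362⌉ = 10 − 10 = 0
n=18: ⌈(19·195)/362⌉ − ⌈(18·195)/362⌉ = ⌈3705/362⌉ − ⌈3510/362⌉ = 11 − 10 = 1
n=19: ⌈(20·195)/362⌉ − ⌈(19·195)/362⌉ = ⌈3900/362⌉ − ⌈3705/362⌉ = 11 − 11 = 0
n=20: ⌈(21·195)/362⌉ − ⌈(20·195)/362⌉ = ⌈4095/362⌉ − ⌈3900/362⌉ = 12 − 11 = 1
n=21: ⌈(22·195)/362⌉ − ⌈(21·195)/362⌉ = ⌈4290/362⌉ − ⌈4095/362⌉ = 12 − 12 = 0
n=22: ⌈(23·195)/362⌉ − ⌈(22·195)/362⌉ = ⌈4485/362⌉ − ⌈4290/362⌉ = 13 − 12 = 1
n=23: ⌈(24·195)/362⌉ − ⌈(23·195)/362⌉ = ⌈4680/362⌉ − ⌈4485/362⌉ = 13 − 13 = 0
n=24: ⌈(25·195)/362⌉ − ⌈(24·195)/362⌉ = ⌈4875/362⌉ − ⌈4680/362⌉ = 14 − 13 = 1
n=25: ⌈(26·195)/362⌉ − ⌈(25·195)/362⌉ = ⌈5070/362⌉ − ⌈4875/362⌉ = 15 − 14 = 1
n=26: ⌈(27·195)/362⌉ − ⌈(26·195)/362⌉ = ⌈5265/362⌉ − ⌈5070/362⌉ = 15 − 15 = 0
n=27: ⌈(28·195)/362⌉ − ⌈(27·195)/362⌉ = ⌈5460/362⌉ − ⌈5265/362⌉ = 16 − 15 = 1
n=28: ⌈(29·195)/362⌉ − ⌈(28·195)/362⌉ = ⌈5655/362⌉ − ⌈5460/362⌉ = 16 − 16 = 0
n=29: ⌈(30·195)/362⌉ − ⌈(29·195)/362⌉ = ⌈5850/362⌉ − ⌈5655/362⌉ = 17 − 16 = 1
n=30: ⌈(31·195)/362⌉ − ⌈(30·195)/362⌉ = ⌈6045/362⌉ − ⌈5850/362⌉ = 17 − 17 = 0
n=31: ⌈(32·195)/362⌉ − ⌈(31·195)/362⌉ = ⌈6240/362⌉ − ⌈6045/362⌉ = 18 − 17 = 1
n=32: ⌈(33·195)/362⌉ − ⌈(32·195)/362⌉ = ⌈6435/362⌉ − ⌈6240/362⌉ = 18 − 18 = 0
n=33: ⌈(34·195)/362⌉ − ⌈(33·195)/362⌉ = ⌈6630/362⌉ − ⌈6435/362⌉ = 19 − 18 = 1
n=34: ⌈(35·195)/362⌉ − ⌈(34·195)/362⌉ = ⌈6825/362⌉ − ⌈6630/362⌉ = 19 − 19 = 0
n=35: ⌈(36·195)/362⌉ − ⌈(35·195)/362⌉ = ⌈7020/362⌉ − ⌈6825/362⌉ = 20 − 19 = 1
n=36: ⌈(37·195)/362⌉ − ⌈(36·195)/362⌉ = ⌈7215/362⌉ − ⌈7020/362⌉ = 20 − 20 = 0
n=37: ⌈(38·195)/362⌉ − ⌈(37·195)/362⌉ = ⌈7410/362⌉ − ⌈7215/362⌉ = 21 − 20 = 1
n=38: ⌈(39·195)/362⌉ − ⌈(38·195)/362⌉ = ⌈7605/362⌉ − ⌈7410/362⌉ = 22 − 21 = 1
n=39: ⌈(40·195)/362⌉ − ⌈(39·195)/362⌉ = ⌈7800/362⌉ − ⌈7605/362⌉ = 22 − 22 = 0
n=40: ⌈(41·195)/362⌉ − ⌈(40·195)/362⌉ = ⌈7995/362⌉ − ⌈7800/362⌉ = 23 − 22 = 1
n=41: ⌈(42·195)/362⌉ − ⌈(41·195)/362⌉ = ⌈8190/362⌉ − ⌈7995/362⌉ = 23 − 23 = 0
n=42: ⌈(43·195)/362⌉ − ⌈(42·195)/362⌉ = ⌈8385/362⌉ − ⌈8190/362⌉ = 24 − 23 = 1


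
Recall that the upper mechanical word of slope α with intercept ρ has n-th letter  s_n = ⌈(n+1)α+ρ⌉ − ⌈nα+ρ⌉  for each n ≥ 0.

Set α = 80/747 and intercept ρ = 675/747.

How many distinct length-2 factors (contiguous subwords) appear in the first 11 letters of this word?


t_n = ⌈(n·80+675)/747⌉ for n = 0 … 11:
  n=0…9: ⌈675/747⌉=1 ⌈755/747⌉=2 ⌈835/747⌉=2 ⌈915/747⌉=2 ⌈995/747⌉=2 ⌈1075/747⌉=2 ⌈1155/747⌉=2 ⌈1235/747⌉=2 ⌈1315/747⌉=2 ⌈1395/747⌉=2
  n=10…11: ⌈1475/747⌉=2 ⌈1555/747⌉=3
s_n = t_(n+1) − t_n for n = 0 … 10 gives
prefix = 10000000001
slide a length-2 window over [0..1] … [9..10] (10 windows); first occurrence of each distinct factor:
  [  0..  1] 10
  [  1..  2] 00
  [  9.. 10] 01
  (the other 7 windows repeat one of these)
distinct factors: {00, 01, 10}
count = 3  (Sturmian bound for length 2 is 3)

3


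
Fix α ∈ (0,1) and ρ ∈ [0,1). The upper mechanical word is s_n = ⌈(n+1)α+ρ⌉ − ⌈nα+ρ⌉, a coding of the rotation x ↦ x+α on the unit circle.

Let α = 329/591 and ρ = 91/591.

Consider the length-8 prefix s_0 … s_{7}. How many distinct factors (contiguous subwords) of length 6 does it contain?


t_n = ⌈(n·329+91)/591⌉ for n = 0 … 8:
  n=0…8: ⌈91/591⌉=1 ⌈420/591⌉=1 ⌈749/591⌉=2 ⌈1078/591⌉=2 ⌈1407/591⌉=3 ⌈1736/591⌉=3 ⌈2065/591⌉=4 ⌈2394/591⌉=5 ⌈2723/591⌉=5
s_n = t_(n+1) − t_n for n = 0 … 7 gives
prefix = 01010110
slide a length-6 window over [0..5] … [2..7] (3 windows); first occurrence of each distinct factor:
  [  0..  5] 010101
  [  1..  6] 101011
  [  2..  7] 010110
distinct factors: {010101, 010110, 101011}
count = 3  (Sturmian bound for length 6 is 7)

3


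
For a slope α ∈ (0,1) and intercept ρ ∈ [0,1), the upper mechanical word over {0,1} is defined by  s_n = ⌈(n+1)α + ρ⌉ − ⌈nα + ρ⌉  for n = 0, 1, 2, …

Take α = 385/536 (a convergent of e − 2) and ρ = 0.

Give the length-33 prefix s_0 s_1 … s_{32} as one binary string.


111011101101110110111011011101101

n=0: ⌈(1·385)/536⌉ − ⌈(0·385)/536⌉ = ⌈385/536⌉ − ⌈0/536⌉ = 1 − 0 = 1
n=1: ⌈(2·385)/536⌉ − ⌈(1·385)/536⌉ = ⌈770/536⌉ − ⌈385/536⌉ = 2 − 1 = 1
n=2: ⌈(3·385)/536⌉ − ⌈(2·385)/536⌉ = ⌈1155/536⌉ − ⌈770/536⌉ = 3 − 2 = 1
n=3: ⌈(4·385)/536⌉ − ⌈(3·385)/536⌉ = ⌈1540/536⌉ − ⌈1155/536⌉ = 3 − 3 = 0
n=4: ⌈(5·385)/536⌉ − ⌈(4·385)/536⌉ = ⌈1925/536⌉ − ⌈1540/536⌉ = 4 − 3 = 1
n=5: ⌈(6·385)/536⌉ − ⌈(5·385)/536⌉ = ⌈2310/536⌉ − ⌈1925/536⌉ = 5 − 4 = 1
n=6: ⌈(7·385)/536⌉ − ⌈(6·385)/536⌉ = ⌈2695/536⌉ − ⌈2310/536⌉ = 6 − 5 = 1
n=7: ⌈(8·385)/536⌉ − ⌈(7·385)/536⌉ = ⌈3080/536⌉ − ⌈2695/536⌉ = 6 − 6 = 0
n=8: ⌈(9·385)/536⌉ − ⌈(8·385)/536⌉ = ⌈3465/536⌉ − ⌈3080/536⌉ = 7 − 6 = 1
n=9: ⌈(10·385)/536⌉ − ⌈(9·385)/536⌉ = ⌈3850/536⌉ − ⌈3465/536⌉ = 8 − 7 = 1
n=10: ⌈(11·385)/536⌉ − ⌈(10·385)/536⌉ = ⌈4235/536⌉ − ⌈3850/536⌉ = 8 − 8 = 0
n=11: ⌈(12·385)/536⌉ − ⌈(11·385)/536⌉ = ⌈4620/536⌉ − ⌈4235/536⌉ = 9 − 8 = 1
n=12: ⌈(13·385)/536⌉ − ⌈(12·385)/536⌉ = ⌈5005/536⌉ − ⌈4620/536⌉ = 10 − 9 = 1
n=13: ⌈(14·385)/536⌉ − ⌈(13·385)/536⌉ = ⌈5390/536⌉ − ⌈5005/536⌉ = 11 − 10 = 1
n=14: ⌈(15·385)/536⌉ − ⌈(14·385)/536⌉ = ⌈5775/536⌉ − ⌈5390/536⌉ = 11 − 11 = 0
n=15: ⌈(16·385)/536⌉ − ⌈(15·385)/536⌉ = ⌈6160/536⌉ − ⌈5775/536⌉ = 12 − 11 = 1
n=16: ⌈(17·385)/536⌉ − ⌈(16·385)/536⌉ = ⌈6545/536⌉ − ⌈6160/536⌉ = 13 − 12 = 1
n=17: ⌈(18·385)/536⌉ − ⌈(17·385)/536⌉ = ⌈6930/536⌉ − ⌈6545/536⌉ = 13 − 13 = 0
n=18: ⌈(19·385)/536⌉ − ⌈(18·385)/536⌉ = ⌈7315/536⌉ − ⌈6930/536⌉ = 14 − 13 = 1
n=19: ⌈(20·385)/536⌉ − ⌈(19·385)/536⌉ = ⌈7700/536⌉ − ⌈7315/536⌉ = 15 − 14 = 1
n=20: ⌈(21·385)/536⌉ − ⌈(20·385)/536⌉ = ⌈8085/536⌉ − ⌈7700/536⌉ = 16 − 15 = 1
n=21: ⌈(22·385)/536⌉ − ⌈(21·385)/536⌉ = ⌈8470/536⌉ − ⌈8085/536⌉ = 16 − 16 = 0
n=22: ⌈(23·385)/536⌉ − ⌈(22·385)/536⌉ = ⌈8855/536⌉ − ⌈8470/536⌉ = 17 − 16 = 1
n=23: ⌈(24·385)/536⌉ − ⌈(23·385)/536⌉ = ⌈9240/536⌉ − ⌈8855/536⌉ = 18 − 17 = 1
n=24: ⌈(25·385)/536⌉ − ⌈(24·385)/536⌉ = ⌈9625/536⌉ − ⌈9240/536⌉ = 18 − 18 = 0
n=25: ⌈(26·385)/536⌉ − ⌈(25·385)/536⌉ = ⌈10010/536⌉ − ⌈9625/536⌉ = 19 − 18 = 1
n=26: ⌈(27·385)/536⌉ − ⌈(26·385)/536⌉ = ⌈10395/536⌉ − ⌈10010/536⌉ = 20 − 19 = 1
n=27: ⌈(28·385)/536⌉ − ⌈(27·385)/536⌉ = ⌈10780/536⌉ − ⌈10395/536⌉ = 21 − 20 = 1
n=28: ⌈(29·385)/536⌉ − ⌈(28·385)/536⌉ = ⌈11165/536⌉ − ⌈10780/536⌉ = 21 − 21 = 0
n=29: ⌈(30·385)/536⌉ − ⌈(29·385)/536⌉ = ⌈11550/536⌉ − ⌈11165/536⌉ = 22 − 21 = 1
n=30: ⌈(31·385)/536⌉ − ⌈(30·385)/536⌉ = ⌈11935/536⌉ − ⌈11550/536⌉ = 23 − 22 = 1
n=31: ⌈(32·385)/536⌉ − ⌈(31·385)/536⌉ = ⌈12320/536⌉ − ⌈11935/536⌉ = 23 − 23 = 0
n=32: ⌈(33·385)/536⌉ − ⌈(32·385)/536⌉ = ⌈12705/536⌉ − ⌈12320/536⌉ = 24 − 23 = 1


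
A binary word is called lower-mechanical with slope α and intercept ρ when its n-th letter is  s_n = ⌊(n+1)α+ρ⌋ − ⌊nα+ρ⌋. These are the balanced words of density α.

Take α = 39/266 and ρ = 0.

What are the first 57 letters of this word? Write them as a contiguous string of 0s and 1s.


000000100000010000001000000100000010000010000001000000100

n=0: ⌊(1·39)/266⌋ − ⌊(0·39)/266⌋ = ⌊39/266⌋ − ⌊0/266⌋ = 0 − 0 = 0
n=1: ⌊(2·39)/266⌋ − ⌊(1·39)/266⌋ = ⌊78/266⌋ − ⌊39/266⌋ = 0 − 0 = 0
n=2: ⌊(3·39)/266⌋ − ⌊(2·39)/266⌋ = ⌊117/266⌋ − ⌊78/266⌋ = 0 − 0 = 0
n=3: ⌊(4·39)/266⌋ − ⌊(3·39)/266⌋ = ⌊156/266⌋ − ⌊117/266⌋ = 0 − 0 = 0
n=4: ⌊(5·39)/266⌋ − ⌊(4·39)/266⌋ = ⌊195/266⌋ − ⌊156/266⌋ = 0 − 0 = 0
n=5: ⌊(6·39)/266⌋ − ⌊(5·39)/266⌋ = ⌊234/266⌋ − ⌊195/266⌋ = 0 − 0 = 0
n=6: ⌊(7·39)/266⌋ − ⌊(6·39)/266⌋ = ⌊273/266⌋ − ⌊234/266⌋ = 1 − 0 = 1
n=7: ⌊(8·39)/266⌋ − ⌊(7·39)/266⌋ = ⌊312/266⌋ − ⌊273/266⌋ = 1 − 1 = 0
n=8: ⌊(9·39)/266⌋ − ⌊(8·39)/266⌋ = ⌊351/266⌋ − ⌊312/266⌋ = 1 − 1 = 0
n=9: ⌊(10·39)/266⌋ − ⌊(9·39)/266⌋ = ⌊390/266⌋ − ⌊351/266⌋ = 1 − 1 = 0
n=10: ⌊(11·39)/266⌋ − ⌊(10·39)/266⌋ = ⌊429/266⌋ − ⌊390/266⌋ = 1 − 1 = 0
n=11: ⌊(12·39)/266⌋ − ⌊(11·39)/266⌋ = ⌊468/266⌋ − ⌊429/266⌋ = 1 − 1 = 0
n=12: ⌊(13·39)/266⌋ − ⌊(12·39)/266⌋ = ⌊507/266⌋ − ⌊468/266⌋ = 1 − 1 = 0
n=13: ⌊(14·39)/266⌋ − ⌊(13·39)/266⌋ = ⌊546/266⌋ − ⌊507/266⌋ = 2 − 1 = 1
n=14: ⌊(15·39)/266⌋ − ⌊(14·39)/266⌋ = ⌊585/266⌋ − ⌊546/266⌋ = 2 − 2 = 0
n=15: ⌊(16·39)/266⌋ − ⌊(15·39)/266⌋ = ⌊624/266⌋ − ⌊585/266⌋ = 2 − 2 = 0
n=16: ⌊(17·39)/266⌋ − ⌊(16·39)/266⌋ = ⌊663/266⌋ − ⌊624/266⌋ = 2 − 2 = 0
n=17: ⌊(18·39)/266⌋ − ⌊(17·39)/266⌋ = ⌊702/266⌋ − ⌊663/266⌋ = 2 − 2 = 0
n=18: ⌊(19·39)/266⌋ − ⌊(18·39)/266⌋ = ⌊741/266⌋ − ⌊702/266⌋ = 2 − 2 = 0
n=19: ⌊(20·39)/266⌋ − ⌊(19·39)/266⌋ = ⌊780/266⌋ − ⌊741/266⌋ = 2 − 2 = 0
n=20: ⌊(21·39)/266⌋ − ⌊(20·39)/266⌋ = ⌊819/266⌋ − ⌊780/266⌋ = 3 − 2 = 1
n=21: ⌊(22·39)/266⌋ − ⌊(21·39)/266⌋ = ⌊858/266⌋ − ⌊819/266⌋ = 3 − 3 = 0
n=22: ⌊(23·39)/266⌋ − ⌊(22·39)/266⌋ = ⌊897/266⌋ − ⌊858/266⌋ = 3 − 3 = 0
n=23: ⌊(24·39)/266⌋ − ⌊(23·39)/266⌋ = ⌊936/266⌋ − ⌊897/266⌋ = 3 − 3 = 0
n=24: ⌊(25·39)/266⌋ − ⌊(24·39)/266⌋ = ⌊975/266⌋ − ⌊936/266⌋ = 3 − 3 = 0
n=25: ⌊(26·39)/266⌋ − ⌊(25·39)/266⌋ = ⌊1014/266⌋ − ⌊975/266⌋ = 3 − 3 = 0
n=26: ⌊(27·39)/266⌋ − ⌊(26·39)/266⌋ = ⌊1053/266⌋ − ⌊1014/266⌋ = 3 − 3 = 0
n=27: ⌊(28·39)/266⌋ − ⌊(27·39)/266⌋ = ⌊1092/266⌋ − ⌊1053/266⌋ = 4 − 3 = 1
n=28: ⌊(29·39)/266⌋ − ⌊(28·39)/266⌋ = ⌊1131/266⌋ − ⌊1092/266⌋ = 4 − 4 = 0
n=29: ⌊(30·39)/266⌋ − ⌊(29·39)/266⌋ = ⌊1170/266⌋ − ⌊1131/266⌋ = 4 − 4 = 0
n=30: ⌊(31·39)/266⌋ − ⌊(30·39)/266⌋ = ⌊1209/266⌋ − ⌊1170/266⌋ = 4 − 4 = 0
n=31: ⌊(32·39)/266⌋ − ⌊(31·39)/266⌋ = ⌊1248/266⌋ − ⌊1209/266⌋ = 4 − 4 = 0
n=32: ⌊(33·39)/266⌋ − ⌊(32·39)/266⌋ = ⌊1287/266⌋ − ⌊1248/266⌋ = 4 − 4 = 0
n=33: ⌊(34·39)/266⌋ − ⌊(33·39)/266⌋ = ⌊1326/266⌋ − ⌊1287/266⌋ = 4 − 4 = 0
n=34: ⌊(35·39)/266⌋ − ⌊(34·39)/266⌋ = ⌊1365/266⌋ − ⌊1326/266⌋ = 5 − 4 = 1
n=35: ⌊(36·39)/266⌋ − ⌊(35·39)/266⌋ = ⌊1404/266⌋ − ⌊1365/266⌋ = 5 − 5 = 0
n=36: ⌊(37·39)/266⌋ − ⌊(36·39)/266⌋ = ⌊1443/266⌋ − ⌊1404/266⌋ = 5 − 5 = 0
n=37: ⌊(38·39)/266⌋ − ⌊(37·39)/266⌋ = ⌊1482/266⌋ − ⌊1443/266⌋ = 5 − 5 = 0
n=38: ⌊(39·39)/266⌋ − ⌊(38·39)/266⌋ = ⌊1521/266⌋ − ⌊1482/266⌋ = 5 − 5 = 0
n=39: ⌊(40·39)/266⌋ − ⌊(39·39)/266⌋ = ⌊1560/266⌋ − ⌊1521/266⌋ = 5 − 5 = 0
n=40: ⌊(41·39)/266⌋ − ⌊(40·39)/266⌋ = ⌊1599/266⌋ − ⌊1560/266⌋ = 6 − 5 = 1
n=41: ⌊(42·39)/266⌋ − ⌊(41·39)/266⌋ = ⌊1638/266⌋ − ⌊1599/266⌋ = 6 − 6 = 0
n=42: ⌊(43·39)/266⌋ − ⌊(42·39)/266⌋ = ⌊1677/266⌋ − ⌊1638/266⌋ = 6 − 6 = 0
n=43: ⌊(44·39)/266⌋ − ⌊(43·39)/266⌋ = ⌊1716/266⌋ − ⌊1677/266⌋ = 6 − 6 = 0
n=44: ⌊(45·39)/266⌋ − ⌊(44·39)/266⌋ = ⌊1755/266⌋ − ⌊1716/266⌋ = 6 − 6 = 0
n=45: ⌊(46·39)/266⌋ − ⌊(45·39)/266⌋ = ⌊1794/266⌋ − ⌊1755/266⌋ = 6 − 6 = 0
n=46: ⌊(47·39)/266⌋ − ⌊(46·39)/266⌋ = ⌊1833/266⌋ − ⌊1794/266⌋ = 6 − 6 = 0
n=47: ⌊(48·39)/266⌋ − ⌊(47·39)/266⌋ = ⌊1872/266⌋ − ⌊1833/266⌋ = 7 − 6 = 1
n=48: ⌊(49·39)/266⌋ − ⌊(48·39)/266⌋ = ⌊1911/266⌋ − ⌊1872/266⌋ = 7 − 7 = 0
n=49: ⌊(50·39)/266⌋ − ⌊(49·39)/266⌋ = ⌊1950/266⌋ − ⌊1911/266⌋ = 7 − 7 = 0
n=50: ⌊(51·39)/266⌋ − ⌊(50·39)/266⌋ = ⌊1989/266⌋ − ⌊1950/266⌋ = 7 − 7 = 0
n=51: ⌊(52·39)/266⌋ − ⌊(51·39)/266⌋ = ⌊2028/266⌋ − ⌊1989/266⌋ = 7 − 7 = 0
n=52: ⌊(53·39)/266⌋ − ⌊(52·39)/266⌋ = ⌊2067/266⌋ − ⌊2028/266⌋ = 7 − 7 = 0
n=53: ⌊(54·39)/266⌋ − ⌊(53·39)/266⌋ = ⌊2106/266⌋ − ⌊2067/266⌋ = 7 − 7 = 0
n=54: ⌊(55·39)/266⌋ − ⌊(54·39)/266⌋ = ⌊2145/266⌋ − ⌊2106/266⌋ = 8 − 7 = 1
n=55: ⌊(56·39)/266⌋ − ⌊(55·39)/266⌋ = ⌊2184/266⌋ − ⌊2145/266⌋ = 8 − 8 = 0
n=56: ⌊(57·39)/266⌋ − ⌊(56·39)/266⌋ = ⌊2223/266⌋ − ⌊2184/266⌋ = 8 − 8 = 0
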